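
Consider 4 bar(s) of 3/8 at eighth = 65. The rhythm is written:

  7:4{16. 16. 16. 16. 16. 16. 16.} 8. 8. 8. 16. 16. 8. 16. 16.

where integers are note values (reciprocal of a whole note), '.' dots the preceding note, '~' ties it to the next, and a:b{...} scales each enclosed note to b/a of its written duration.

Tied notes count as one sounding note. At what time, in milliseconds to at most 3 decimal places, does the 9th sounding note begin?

1. 0.0ms @ 0 + 395.604ms (3/7)
2. 395.604ms @ 3/7 + 395.604ms (3/7)
3. 791.209ms @ 6/7 + 395.604ms (3/7)
4. 1186.813ms @ 9/7 + 395.604ms (3/7)
5. 1582.418ms @ 12/7 + 395.604ms (3/7)
6. 1978.022ms @ 15/7 + 395.604ms (3/7)
7. 2373.626ms @ 18/7 + 395.604ms (3/7)
8. 2769.231ms @ 3 + 1384.615ms (3/2)
9. 4153.846ms @ 9/2 + 1384.615ms (3/2)
10. 5538.462ms @ 6 + 1384.615ms (3/2)
11. 6923.077ms @ 15/2 + 692.308ms (3/4)
12. 7615.385ms @ 33/4 + 692.308ms (3/4)
13. 8307.692ms @ 9 + 1384.615ms (3/2)
14. 9692.308ms @ 21/2 + 692.308ms (3/4)
15. 10384.615ms @ 45/4 + 692.308ms (3/4)

note 9 onset = 9/2b = 4153.846ms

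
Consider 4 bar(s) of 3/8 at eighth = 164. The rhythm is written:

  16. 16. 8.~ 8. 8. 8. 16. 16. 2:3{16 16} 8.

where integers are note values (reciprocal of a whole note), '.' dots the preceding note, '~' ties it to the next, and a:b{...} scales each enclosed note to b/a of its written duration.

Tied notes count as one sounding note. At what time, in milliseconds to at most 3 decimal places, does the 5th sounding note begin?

1. 0.0ms @ 0 + 274.39ms (3/4)
2. 274.39ms @ 3/4 + 274.39ms (3/4)
3. 548.78ms @ 3/2 + 1097.561ms (3)
4. 1646.341ms @ 9/2 + 548.78ms (3/2)
5. 2195.122ms @ 6 + 548.78ms (3/2)
6. 2743.902ms @ 15/2 + 274.39ms (3/4)
7. 3018.293ms @ 33/4 + 274.39ms (3/4)
8. 3292.683ms @ 9 + 274.39ms (3/4)
9. 3567.073ms @ 39/4 + 274.39ms (3/4)
10. 3841.463ms @ 21/2 + 548.78ms (3/2)

note 5 onset = 6b = 2195.122ms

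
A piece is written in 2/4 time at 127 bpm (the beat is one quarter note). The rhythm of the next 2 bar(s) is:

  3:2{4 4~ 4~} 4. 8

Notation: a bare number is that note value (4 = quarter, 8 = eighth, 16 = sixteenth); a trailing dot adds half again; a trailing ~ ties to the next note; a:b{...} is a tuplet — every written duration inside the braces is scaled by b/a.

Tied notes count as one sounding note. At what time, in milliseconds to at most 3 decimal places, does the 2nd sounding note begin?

1. 0.0ms @ 0 + 314.961ms (2/3)
2. 314.961ms @ 2/3 + 1338.583ms (17/6)
3. 1653.543ms @ 7/2 + 236.22ms (1/2)

note 2 onset = 2/3b = 314.961ms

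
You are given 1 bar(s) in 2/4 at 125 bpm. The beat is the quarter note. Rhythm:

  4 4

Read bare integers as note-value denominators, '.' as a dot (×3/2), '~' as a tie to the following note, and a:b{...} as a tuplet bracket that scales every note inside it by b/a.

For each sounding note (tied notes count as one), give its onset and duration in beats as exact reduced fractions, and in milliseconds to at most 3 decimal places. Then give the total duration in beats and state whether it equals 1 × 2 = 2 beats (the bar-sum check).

1) 0.0ms=0b +480.0ms=1b
2) 480.0ms=1b +480.0ms=1b
Σ=2b of 2 (125bpm 2/4) — PASS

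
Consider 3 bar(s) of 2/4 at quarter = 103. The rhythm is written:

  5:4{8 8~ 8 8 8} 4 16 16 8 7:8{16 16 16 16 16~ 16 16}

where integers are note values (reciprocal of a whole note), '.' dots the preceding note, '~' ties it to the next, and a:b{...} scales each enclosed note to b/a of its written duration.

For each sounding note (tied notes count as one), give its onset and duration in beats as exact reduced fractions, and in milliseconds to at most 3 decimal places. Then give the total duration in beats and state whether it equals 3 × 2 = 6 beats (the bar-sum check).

1) 0.0ms=0b +233.01ms=2/5b
2) 233.01ms=2/5b +466.019ms=4/5b
3) 699.029ms=6/5b +233.01ms=2/5b
4) 932.039ms=8/5b +233.01ms=2/5b
5) 1165.049ms=2b +582.524ms=1b
6) 1747.573ms=3b +145.631ms=1/4b
7) 1893.204ms=13/4b +145.631ms=1/4b
8) 2038.835ms=7/2b +291.262ms=1/2b
9) 2330.097ms=4b +166.436ms=2/7b
10) 2496.533ms=30/7b +166.436ms=2/7b
11) 2662.968ms=32/7b +166.436ms=2/7b
12) 2829.404ms=34/7b +166.436ms=2/7b
13) 2995.839ms=36/7b +332.871ms=4/7b
14) 3328.71ms=40/7b +166.436ms=2/7b
Σ=6b of 6 (103bpm 2/4) — PASS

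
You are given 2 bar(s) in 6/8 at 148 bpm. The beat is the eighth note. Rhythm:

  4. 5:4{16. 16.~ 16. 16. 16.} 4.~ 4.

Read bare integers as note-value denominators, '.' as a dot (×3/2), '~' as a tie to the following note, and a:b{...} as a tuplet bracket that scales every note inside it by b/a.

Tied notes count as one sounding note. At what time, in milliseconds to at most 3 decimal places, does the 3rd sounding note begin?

1. 0.0ms @ 0 + 1216.216ms (3)
2. 1216.216ms @ 3 + 243.243ms (3/5)
3. 1459.459ms @ 18/5 + 486.486ms (6/5)
4. 1945.946ms @ 24/5 + 243.243ms (3/5)
5. 2189.189ms @ 27/5 + 243.243ms (3/5)
6. 2432.432ms @ 6 + 2432.432ms (6)

note 3 onset = 18/5b = 1459.459ms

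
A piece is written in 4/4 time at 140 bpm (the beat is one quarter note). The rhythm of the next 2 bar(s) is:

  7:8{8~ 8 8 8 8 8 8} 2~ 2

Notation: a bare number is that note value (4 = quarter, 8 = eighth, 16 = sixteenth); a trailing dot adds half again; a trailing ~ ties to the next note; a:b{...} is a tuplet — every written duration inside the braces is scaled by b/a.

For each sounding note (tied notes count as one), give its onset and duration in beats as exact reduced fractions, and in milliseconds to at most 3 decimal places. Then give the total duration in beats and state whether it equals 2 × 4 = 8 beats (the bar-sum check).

1) 0.0ms=0b +489.796ms=8/7b
2) 489.796ms=8/7b +244.898ms=4/7b
3) 734.694ms=12/7b +244.898ms=4/7b
4) 979.592ms=16/7b +244.898ms=4/7b
5) 1224.49ms=20/7b +244.898ms=4/7b
6) 1469.388ms=24/7b +244.898ms=4/7b
7) 1714.286ms=4b +1714.286ms=4b
Σ=8b of 8 (140bpm 4/4) — PASS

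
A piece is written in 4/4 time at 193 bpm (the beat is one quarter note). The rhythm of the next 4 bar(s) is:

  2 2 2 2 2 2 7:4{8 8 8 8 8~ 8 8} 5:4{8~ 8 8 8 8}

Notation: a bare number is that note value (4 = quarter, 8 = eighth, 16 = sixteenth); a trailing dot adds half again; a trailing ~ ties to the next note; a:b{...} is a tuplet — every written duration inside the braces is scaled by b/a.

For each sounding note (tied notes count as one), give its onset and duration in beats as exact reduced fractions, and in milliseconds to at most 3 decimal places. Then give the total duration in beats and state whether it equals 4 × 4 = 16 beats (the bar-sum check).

1) 0.0ms=0b +621.762ms=2b
2) 621.762ms=2b +621.762ms=2b
3) 1243.523ms=4b +621.762ms=2b
4) 1865.285ms=6b +621.762ms=2b
5) 2487.047ms=8b +621.762ms=2b
6) 3108.808ms=10b +621.762ms=2b
7) 3730.57ms=12b +88.823ms=2/7b
8) 3819.393ms=86/7b +88.823ms=2/7b
9) 3908.216ms=88/7b +88.823ms=2/7b
10) 3997.039ms=90/7b +88.823ms=2/7b
11) 4085.862ms=92/7b +177.646ms=4/7b
12) 4263.509ms=96/7b +88.823ms=2/7b
13) 4352.332ms=14b +248.705ms=4/5b
14) 4601.036ms=74/5b +124.352ms=2/5b
15) 4725.389ms=76/5b +124.352ms=2/5b
16) 4849.741ms=78/5b +124.352ms=2/5b
Σ=16b of 16 (193bpm 4/4) — PASS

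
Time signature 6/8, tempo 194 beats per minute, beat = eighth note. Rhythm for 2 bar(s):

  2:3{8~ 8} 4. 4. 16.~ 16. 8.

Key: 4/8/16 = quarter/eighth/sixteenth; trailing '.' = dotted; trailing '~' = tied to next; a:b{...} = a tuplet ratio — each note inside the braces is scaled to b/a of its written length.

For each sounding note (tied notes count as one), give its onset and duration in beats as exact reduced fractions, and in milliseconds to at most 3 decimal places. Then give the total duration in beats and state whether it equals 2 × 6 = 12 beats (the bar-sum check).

1) 0.0ms=0b +927.835ms=3b
2) 927.835ms=3b +927.835ms=3b
3) 1855.67ms=6b +927.835ms=3b
4) 2783.505ms=9b +463.918ms=3/2b
5) 3247.423ms=21/2b +463.918ms=3/2b
Σ=12b of 12 (194bpm 6/8) — PASS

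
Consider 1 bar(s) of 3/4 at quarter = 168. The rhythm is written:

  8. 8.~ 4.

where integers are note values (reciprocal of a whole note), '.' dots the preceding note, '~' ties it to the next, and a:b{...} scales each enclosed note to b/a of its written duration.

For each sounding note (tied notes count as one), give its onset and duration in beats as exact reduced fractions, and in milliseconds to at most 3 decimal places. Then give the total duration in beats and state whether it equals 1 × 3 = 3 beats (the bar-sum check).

1) 0.0ms=0b +267.857ms=3/4b
2) 267.857ms=3/4b +803.571ms=9/4b
Σ=3b of 3 (168bpm 3/4) — PASS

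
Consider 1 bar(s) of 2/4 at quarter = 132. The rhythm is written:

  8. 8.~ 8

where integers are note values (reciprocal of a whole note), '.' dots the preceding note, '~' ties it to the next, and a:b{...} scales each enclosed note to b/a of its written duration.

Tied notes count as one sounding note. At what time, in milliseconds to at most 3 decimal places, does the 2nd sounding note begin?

note 2 onset = 3/4b = 340.909ms

1. 0.0ms @ 0 + 340.909ms (3/4)
2. 340.909ms @ 3/4 + 568.182ms (5/4)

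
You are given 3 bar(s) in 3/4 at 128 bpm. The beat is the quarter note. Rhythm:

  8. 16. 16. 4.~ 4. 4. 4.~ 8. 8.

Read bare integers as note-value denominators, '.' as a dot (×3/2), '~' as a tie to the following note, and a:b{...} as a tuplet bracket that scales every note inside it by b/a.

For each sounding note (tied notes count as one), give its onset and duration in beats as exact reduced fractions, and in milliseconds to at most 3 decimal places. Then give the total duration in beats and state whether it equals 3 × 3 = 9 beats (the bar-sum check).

1) 0.0ms=0b +351.562ms=3/4b
2) 351.562ms=3/4b +175.781ms=3/8b
3) 527.344ms=9/8b +175.781ms=3/8b
4) 703.125ms=3/2b +1406.25ms=3b
5) 2109.375ms=9/2b +703.125ms=3/2b
6) 2812.5ms=6b +1054.688ms=9/4b
7) 3867.188ms=33/4b +351.562ms=3/4b
Σ=9b of 9 (128bpm 3/4) — PASS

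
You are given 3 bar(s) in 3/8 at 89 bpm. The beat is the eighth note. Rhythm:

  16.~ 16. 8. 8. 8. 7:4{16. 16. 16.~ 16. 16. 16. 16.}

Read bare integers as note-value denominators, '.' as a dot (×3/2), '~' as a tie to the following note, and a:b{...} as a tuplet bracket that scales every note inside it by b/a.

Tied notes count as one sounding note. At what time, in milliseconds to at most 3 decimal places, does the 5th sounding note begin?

1. 0.0ms @ 0 + 1011.236ms (3/2)
2. 1011.236ms @ 3/2 + 1011.236ms (3/2)
3. 2022.472ms @ 3 + 1011.236ms (3/2)
4. 3033.708ms @ 9/2 + 1011.236ms (3/2)
5. 4044.944ms @ 6 + 288.925ms (3/7)
6. 4333.868ms @ 45/7 + 288.925ms (3/7)
7. 4622.793ms @ 48/7 + 577.849ms (6/7)
8. 5200.642ms @ 54/7 + 288.925ms (3/7)
9. 5489.567ms @ 57/7 + 288.925ms (3/7)
10. 5778.491ms @ 60/7 + 288.925ms (3/7)

note 5 onset = 6b = 4044.944ms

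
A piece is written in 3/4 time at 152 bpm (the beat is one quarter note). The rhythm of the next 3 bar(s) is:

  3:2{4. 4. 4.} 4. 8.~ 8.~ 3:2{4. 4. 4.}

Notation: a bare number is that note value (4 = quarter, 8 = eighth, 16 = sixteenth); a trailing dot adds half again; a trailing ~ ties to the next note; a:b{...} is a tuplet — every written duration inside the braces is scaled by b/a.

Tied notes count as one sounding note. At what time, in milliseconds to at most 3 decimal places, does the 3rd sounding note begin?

note 3 onset = 2b = 789.474ms

1. 0.0ms @ 0 + 394.737ms (1)
2. 394.737ms @ 1 + 394.737ms (1)
3. 789.474ms @ 2 + 394.737ms (1)
4. 1184.211ms @ 3 + 592.105ms (3/2)
5. 1776.316ms @ 9/2 + 986.842ms (5/2)
6. 2763.158ms @ 7 + 394.737ms (1)
7. 3157.895ms @ 8 + 394.737ms (1)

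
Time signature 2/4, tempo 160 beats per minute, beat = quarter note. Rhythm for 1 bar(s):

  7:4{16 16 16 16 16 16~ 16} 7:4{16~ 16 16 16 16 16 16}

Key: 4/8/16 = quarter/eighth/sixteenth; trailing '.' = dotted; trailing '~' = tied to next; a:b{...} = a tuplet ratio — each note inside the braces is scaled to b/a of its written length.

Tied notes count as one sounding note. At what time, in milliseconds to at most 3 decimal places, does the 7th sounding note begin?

note 7 onset = 1b = 375.0ms

1. 0.0ms @ 0 + 53.571ms (1/7)
2. 53.571ms @ 1/7 + 53.571ms (1/7)
3. 107.143ms @ 2/7 + 53.571ms (1/7)
4. 160.714ms @ 3/7 + 53.571ms (1/7)
5. 214.286ms @ 4/7 + 53.571ms (1/7)
6. 267.857ms @ 5/7 + 107.143ms (2/7)
7. 375.0ms @ 1 + 107.143ms (2/7)
8. 482.143ms @ 9/7 + 53.571ms (1/7)
9. 535.714ms @ 10/7 + 53.571ms (1/7)
10. 589.286ms @ 11/7 + 53.571ms (1/7)
11. 642.857ms @ 12/7 + 53.571ms (1/7)
12. 696.429ms @ 13/7 + 53.571ms (1/7)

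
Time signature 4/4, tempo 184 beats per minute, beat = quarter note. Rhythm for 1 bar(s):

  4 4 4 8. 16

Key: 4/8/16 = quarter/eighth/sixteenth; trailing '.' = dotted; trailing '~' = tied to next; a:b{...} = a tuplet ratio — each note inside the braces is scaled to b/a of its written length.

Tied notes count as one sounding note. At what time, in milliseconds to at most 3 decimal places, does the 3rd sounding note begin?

note 3 onset = 2b = 652.174ms

1. 0.0ms @ 0 + 326.087ms (1)
2. 326.087ms @ 1 + 326.087ms (1)
3. 652.174ms @ 2 + 326.087ms (1)
4. 978.261ms @ 3 + 244.565ms (3/4)
5. 1222.826ms @ 15/4 + 81.522ms (1/4)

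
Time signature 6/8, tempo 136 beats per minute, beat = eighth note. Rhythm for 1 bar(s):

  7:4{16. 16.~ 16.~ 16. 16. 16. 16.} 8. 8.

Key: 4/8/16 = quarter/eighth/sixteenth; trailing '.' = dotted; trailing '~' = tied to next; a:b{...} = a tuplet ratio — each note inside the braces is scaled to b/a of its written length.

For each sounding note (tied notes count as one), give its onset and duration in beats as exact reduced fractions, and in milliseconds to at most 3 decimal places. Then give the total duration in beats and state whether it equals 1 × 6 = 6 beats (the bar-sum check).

1) 0.0ms=0b +189.076ms=3/7b
2) 189.076ms=3/7b +567.227ms=9/7b
3) 756.303ms=12/7b +189.076ms=3/7b
4) 945.378ms=15/7b +189.076ms=3/7b
5) 1134.454ms=18/7b +189.076ms=3/7b
6) 1323.529ms=3b +661.765ms=3/2b
7) 1985.294ms=9/2b +661.765ms=3/2b
Σ=6b of 6 (136bpm 6/8) — PASS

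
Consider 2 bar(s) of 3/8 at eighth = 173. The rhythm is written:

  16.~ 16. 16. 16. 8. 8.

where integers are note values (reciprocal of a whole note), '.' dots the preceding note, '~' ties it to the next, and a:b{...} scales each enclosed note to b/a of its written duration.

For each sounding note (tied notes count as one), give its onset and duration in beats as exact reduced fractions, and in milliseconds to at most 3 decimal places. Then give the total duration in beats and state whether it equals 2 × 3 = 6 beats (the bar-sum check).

1) 0.0ms=0b +520.231ms=3/2b
2) 520.231ms=3/2b +260.116ms=3/4b
3) 780.347ms=9/4b +260.116ms=3/4b
4) 1040.462ms=3b +520.231ms=3/2b
5) 1560.694ms=9/2b +520.231ms=3/2b
Σ=6b of 6 (173bpm 3/8) — PASS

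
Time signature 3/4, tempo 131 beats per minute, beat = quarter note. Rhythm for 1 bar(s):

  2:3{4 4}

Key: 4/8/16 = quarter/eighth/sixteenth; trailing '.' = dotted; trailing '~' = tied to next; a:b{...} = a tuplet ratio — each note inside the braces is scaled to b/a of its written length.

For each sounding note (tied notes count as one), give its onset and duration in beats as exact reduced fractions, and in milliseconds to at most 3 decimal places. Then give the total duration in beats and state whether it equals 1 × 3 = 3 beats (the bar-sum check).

1) 0.0ms=0b +687.023ms=3/2b
2) 687.023ms=3/2b +687.023ms=3/2b
Σ=3b of 3 (131bpm 3/4) — PASS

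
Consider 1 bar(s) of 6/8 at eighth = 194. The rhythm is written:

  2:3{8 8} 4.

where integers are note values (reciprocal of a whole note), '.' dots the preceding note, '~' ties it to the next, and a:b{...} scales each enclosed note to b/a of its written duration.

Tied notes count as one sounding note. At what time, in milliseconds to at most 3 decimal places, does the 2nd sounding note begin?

1. 0.0ms @ 0 + 463.918ms (3/2)
2. 463.918ms @ 3/2 + 463.918ms (3/2)
3. 927.835ms @ 3 + 927.835ms (3)

note 2 onset = 3/2b = 463.918ms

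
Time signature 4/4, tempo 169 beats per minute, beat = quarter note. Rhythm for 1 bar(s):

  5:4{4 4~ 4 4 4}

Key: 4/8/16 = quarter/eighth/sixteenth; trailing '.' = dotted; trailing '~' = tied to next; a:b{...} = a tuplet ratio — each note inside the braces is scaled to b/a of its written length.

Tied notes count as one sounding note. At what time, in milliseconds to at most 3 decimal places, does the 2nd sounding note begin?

note 2 onset = 4/5b = 284.024ms

1. 0.0ms @ 0 + 284.024ms (4/5)
2. 284.024ms @ 4/5 + 568.047ms (8/5)
3. 852.071ms @ 12/5 + 284.024ms (4/5)
4. 1136.095ms @ 16/5 + 284.024ms (4/5)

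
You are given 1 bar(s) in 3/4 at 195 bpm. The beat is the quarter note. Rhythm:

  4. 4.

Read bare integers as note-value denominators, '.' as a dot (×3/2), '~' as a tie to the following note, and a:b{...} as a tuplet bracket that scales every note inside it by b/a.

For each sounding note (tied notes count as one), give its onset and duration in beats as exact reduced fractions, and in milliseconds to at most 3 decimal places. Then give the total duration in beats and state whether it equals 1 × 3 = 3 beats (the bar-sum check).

1) 0.0ms=0b +461.538ms=3/2b
2) 461.538ms=3/2b +461.538ms=3/2b
Σ=3b of 3 (195bpm 3/4) — PASS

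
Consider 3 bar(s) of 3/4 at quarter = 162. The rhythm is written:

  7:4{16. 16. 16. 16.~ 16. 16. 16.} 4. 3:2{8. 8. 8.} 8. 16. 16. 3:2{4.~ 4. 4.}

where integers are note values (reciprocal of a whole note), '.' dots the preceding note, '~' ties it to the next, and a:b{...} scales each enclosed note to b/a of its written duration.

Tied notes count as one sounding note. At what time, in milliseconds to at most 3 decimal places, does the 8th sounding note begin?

note 8 onset = 3b = 1111.111ms

1. 0.0ms @ 0 + 79.365ms (3/14)
2. 79.365ms @ 3/14 + 79.365ms (3/14)
3. 158.73ms @ 3/7 + 79.365ms (3/14)
4. 238.095ms @ 9/14 + 158.73ms (3/7)
5. 396.825ms @ 15/14 + 79.365ms (3/14)
6. 476.19ms @ 9/7 + 79.365ms (3/14)
7. 555.556ms @ 3/2 + 555.556ms (3/2)
8. 1111.111ms @ 3 + 185.185ms (1/2)
9. 1296.296ms @ 7/2 + 185.185ms (1/2)
10. 1481.481ms @ 4 + 185.185ms (1/2)
11. 1666.667ms @ 9/2 + 277.778ms (3/4)
12. 1944.444ms @ 21/4 + 138.889ms (3/8)
13. 2083.333ms @ 45/8 + 138.889ms (3/8)
14. 2222.222ms @ 6 + 740.741ms (2)
15. 2962.963ms @ 8 + 370.37ms (1)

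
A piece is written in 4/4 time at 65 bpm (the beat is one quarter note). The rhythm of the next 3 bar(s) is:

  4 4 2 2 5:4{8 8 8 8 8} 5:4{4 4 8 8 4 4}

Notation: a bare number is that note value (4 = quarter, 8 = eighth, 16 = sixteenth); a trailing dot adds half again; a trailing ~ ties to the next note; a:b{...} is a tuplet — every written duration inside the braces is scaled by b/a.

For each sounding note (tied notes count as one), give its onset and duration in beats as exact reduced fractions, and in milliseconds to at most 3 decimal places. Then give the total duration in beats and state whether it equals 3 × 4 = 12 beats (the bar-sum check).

1) 0.0ms=0b +923.077ms=1b
2) 923.077ms=1b +923.077ms=1b
3) 1846.154ms=2b +1846.154ms=2b
4) 3692.308ms=4b +1846.154ms=2b
5) 5538.462ms=6b +369.231ms=2/5b
6) 5907.692ms=32/5b +369.231ms=2/5b
7) 6276.923ms=34/5b +369.231ms=2/5b
8) 6646.154ms=36/5b +369.231ms=2/5b
9) 7015.385ms=38/5b +369.231ms=2/5b
10) 7384.615ms=8b +738.462ms=4/5b
11) 8123.077ms=44/5b +738.462ms=4/5b
12) 8861.538ms=48/5b +369.231ms=2/5b
13) 9230.769ms=10b +369.231ms=2/5b
14) 9600.0ms=52/5b +738.462ms=4/5b
15) 10338.462ms=56/5b +738.462ms=4/5b
Σ=12b of 12 (65bpm 4/4) — PASS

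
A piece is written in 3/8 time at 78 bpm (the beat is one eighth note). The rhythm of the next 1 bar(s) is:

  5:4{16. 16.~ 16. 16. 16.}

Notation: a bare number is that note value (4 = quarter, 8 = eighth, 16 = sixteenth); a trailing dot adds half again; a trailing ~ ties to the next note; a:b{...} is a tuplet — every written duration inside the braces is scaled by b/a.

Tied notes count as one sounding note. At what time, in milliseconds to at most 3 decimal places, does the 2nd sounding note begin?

note 2 onset = 3/5b = 461.538ms

1. 0.0ms @ 0 + 461.538ms (3/5)
2. 461.538ms @ 3/5 + 923.077ms (6/5)
3. 1384.615ms @ 9/5 + 461.538ms (3/5)
4. 1846.154ms @ 12/5 + 461.538ms (3/5)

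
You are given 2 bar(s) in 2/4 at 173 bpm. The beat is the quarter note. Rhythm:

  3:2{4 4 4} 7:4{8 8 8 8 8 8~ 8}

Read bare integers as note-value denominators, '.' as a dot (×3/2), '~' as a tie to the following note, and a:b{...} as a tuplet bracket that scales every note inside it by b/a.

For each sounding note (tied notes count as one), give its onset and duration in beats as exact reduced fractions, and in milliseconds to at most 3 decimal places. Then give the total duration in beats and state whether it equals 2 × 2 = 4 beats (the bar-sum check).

1) 0.0ms=0b +231.214ms=2/3b
2) 231.214ms=2/3b +231.214ms=2/3b
3) 462.428ms=4/3b +231.214ms=2/3b
4) 693.642ms=2b +99.092ms=2/7b
5) 792.733ms=16/7b +99.092ms=2/7b
6) 891.825ms=18/7b +99.092ms=2/7b
7) 990.917ms=20/7b +99.092ms=2/7b
8) 1090.008ms=22/7b +99.092ms=2/7b
9) 1189.1ms=24/7b +198.183ms=4/7b
Σ=4b of 4 (173bpm 2/4) — PASS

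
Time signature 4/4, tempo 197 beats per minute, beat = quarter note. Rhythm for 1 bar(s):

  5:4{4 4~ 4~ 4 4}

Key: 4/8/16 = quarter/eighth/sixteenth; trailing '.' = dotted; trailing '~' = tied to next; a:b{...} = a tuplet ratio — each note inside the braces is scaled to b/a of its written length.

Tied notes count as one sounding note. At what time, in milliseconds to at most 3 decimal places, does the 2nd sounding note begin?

1. 0.0ms @ 0 + 243.655ms (4/5)
2. 243.655ms @ 4/5 + 730.964ms (12/5)
3. 974.619ms @ 16/5 + 243.655ms (4/5)

note 2 onset = 4/5b = 243.655ms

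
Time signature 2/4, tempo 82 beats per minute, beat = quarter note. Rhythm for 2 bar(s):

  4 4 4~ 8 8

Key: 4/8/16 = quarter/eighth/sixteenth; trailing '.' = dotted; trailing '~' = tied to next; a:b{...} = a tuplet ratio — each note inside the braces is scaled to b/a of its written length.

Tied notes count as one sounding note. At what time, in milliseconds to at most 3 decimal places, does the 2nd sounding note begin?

1. 0.0ms @ 0 + 731.707ms (1)
2. 731.707ms @ 1 + 731.707ms (1)
3. 1463.415ms @ 2 + 1097.561ms (3/2)
4. 2560.976ms @ 7/2 + 365.854ms (1/2)

note 2 onset = 1b = 731.707ms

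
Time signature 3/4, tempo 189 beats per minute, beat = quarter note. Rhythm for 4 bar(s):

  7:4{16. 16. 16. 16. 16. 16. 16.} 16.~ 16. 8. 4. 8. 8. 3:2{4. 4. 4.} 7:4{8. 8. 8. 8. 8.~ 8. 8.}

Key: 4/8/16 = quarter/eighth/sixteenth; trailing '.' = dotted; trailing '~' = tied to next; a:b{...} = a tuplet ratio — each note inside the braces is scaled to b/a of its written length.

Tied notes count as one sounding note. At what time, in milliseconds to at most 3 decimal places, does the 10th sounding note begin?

1. 0.0ms @ 0 + 68.027ms (3/14)
2. 68.027ms @ 3/14 + 68.027ms (3/14)
3. 136.054ms @ 3/7 + 68.027ms (3/14)
4. 204.082ms @ 9/14 + 68.027ms (3/14)
5. 272.109ms @ 6/7 + 68.027ms (3/14)
6. 340.136ms @ 15/14 + 68.027ms (3/14)
7. 408.163ms @ 9/7 + 68.027ms (3/14)
8. 476.19ms @ 3/2 + 238.095ms (3/4)
9. 714.286ms @ 9/4 + 238.095ms (3/4)
10. 952.381ms @ 3 + 476.19ms (3/2)
11. 1428.571ms @ 9/2 + 238.095ms (3/4)
12. 1666.667ms @ 21/4 + 238.095ms (3/4)
13. 1904.762ms @ 6 + 317.46ms (1)
14. 2222.222ms @ 7 + 317.46ms (1)
15. 2539.683ms @ 8 + 317.46ms (1)
16. 2857.143ms @ 9 + 136.054ms (3/7)
17. 2993.197ms @ 66/7 + 136.054ms (3/7)
18. 3129.252ms @ 69/7 + 136.054ms (3/7)
19. 3265.306ms @ 72/7 + 136.054ms (3/7)
20. 3401.361ms @ 75/7 + 272.109ms (6/7)
21. 3673.469ms @ 81/7 + 136.054ms (3/7)

note 10 onset = 3b = 952.381ms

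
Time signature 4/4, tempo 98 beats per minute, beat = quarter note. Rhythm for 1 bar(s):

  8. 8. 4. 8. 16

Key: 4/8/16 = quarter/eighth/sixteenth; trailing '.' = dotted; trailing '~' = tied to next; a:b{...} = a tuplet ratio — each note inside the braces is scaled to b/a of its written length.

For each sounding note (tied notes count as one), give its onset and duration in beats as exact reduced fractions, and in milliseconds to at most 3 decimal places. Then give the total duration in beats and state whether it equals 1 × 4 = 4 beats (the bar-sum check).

1) 0.0ms=0b +459.184ms=3/4b
2) 459.184ms=3/4b +459.184ms=3/4b
3) 918.367ms=3/2b +918.367ms=3/2b
4) 1836.735ms=3b +459.184ms=3/4b
5) 2295.918ms=15/4b +153.061ms=1/4b
Σ=4b of 4 (98bpm 4/4) — PASS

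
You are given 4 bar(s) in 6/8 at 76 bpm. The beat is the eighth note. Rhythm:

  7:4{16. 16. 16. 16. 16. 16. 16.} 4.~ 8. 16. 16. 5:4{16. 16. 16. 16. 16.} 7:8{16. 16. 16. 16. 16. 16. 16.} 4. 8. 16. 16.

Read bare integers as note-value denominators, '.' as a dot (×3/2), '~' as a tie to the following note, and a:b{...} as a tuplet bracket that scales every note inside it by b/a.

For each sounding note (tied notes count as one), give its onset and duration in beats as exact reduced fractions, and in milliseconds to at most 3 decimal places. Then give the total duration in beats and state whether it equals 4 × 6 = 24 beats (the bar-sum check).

1) 0.0ms=0b +338.346ms=3/7b
2) 338.346ms=3/7b +338.346ms=3/7b
3) 676.692ms=6/7b +338.346ms=3/7b
4) 1015.038ms=9/7b +338.346ms=3/7b
5) 1353.383ms=12/7b +338.346ms=3/7b
6) 1691.729ms=15/7b +338.346ms=3/7b
7) 2030.075ms=18/7b +338.346ms=3/7b
8) 2368.421ms=3b +3552.632ms=9/2b
9) 5921.053ms=15/2b +592.105ms=3/4b
10) 6513.158ms=33/4b +592.105ms=3/4b
11) 7105.263ms=9b +473.684ms=3/5b
12) 7578.947ms=48/5b +473.684ms=3/5b
13) 8052.632ms=51/5b +473.684ms=3/5b
14) 8526.316ms=54/5b +473.684ms=3/5b
15) 9000.0ms=57/5b +473.684ms=3/5b
16) 9473.684ms=12b +676.692ms=6/7b
17) 10150.376ms=90/7b +676.692ms=6/7b
18) 10827.068ms=96/7b +676.692ms=6/7b
19) 11503.759ms=102/7b +676.692ms=6/7b
20) 12180.451ms=108/7b +676.692ms=6/7b
21) 12857.143ms=114/7b +676.692ms=6/7b
22) 13533.835ms=120/7b +676.692ms=6/7b
23) 14210.526ms=18b +2368.421ms=3b
24) 16578.947ms=21b +1184.211ms=3/2b
25) 17763.158ms=45/2b +592.105ms=3/4b
26) 18355.263ms=93/4b +592.105ms=3/4b
Σ=24b of 24 (76bpm 6/8) — PASS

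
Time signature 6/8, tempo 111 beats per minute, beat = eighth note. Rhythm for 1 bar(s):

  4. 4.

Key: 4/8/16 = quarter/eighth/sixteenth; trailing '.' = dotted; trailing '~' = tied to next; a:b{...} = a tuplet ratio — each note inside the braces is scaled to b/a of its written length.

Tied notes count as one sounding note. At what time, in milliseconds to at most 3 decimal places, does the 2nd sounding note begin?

1. 0.0ms @ 0 + 1621.622ms (3)
2. 1621.622ms @ 3 + 1621.622ms (3)

note 2 onset = 3b = 1621.622ms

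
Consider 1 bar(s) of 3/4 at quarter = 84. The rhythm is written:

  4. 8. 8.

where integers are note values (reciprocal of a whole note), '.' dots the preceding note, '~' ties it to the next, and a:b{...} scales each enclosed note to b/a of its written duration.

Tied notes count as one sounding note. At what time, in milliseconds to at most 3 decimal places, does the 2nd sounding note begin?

note 2 onset = 3/2b = 1071.429ms

1. 0.0ms @ 0 + 1071.429ms (3/2)
2. 1071.429ms @ 3/2 + 535.714ms (3/4)
3. 1607.143ms @ 9/4 + 535.714ms (3/4)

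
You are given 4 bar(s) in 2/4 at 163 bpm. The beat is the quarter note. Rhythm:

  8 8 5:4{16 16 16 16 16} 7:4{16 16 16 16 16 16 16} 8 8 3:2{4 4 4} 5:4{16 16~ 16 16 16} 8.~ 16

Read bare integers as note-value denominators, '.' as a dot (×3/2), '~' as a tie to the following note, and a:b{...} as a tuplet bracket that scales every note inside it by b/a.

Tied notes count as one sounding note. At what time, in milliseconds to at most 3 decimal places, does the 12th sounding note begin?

note 12 onset = 18/7b = 946.538ms

1. 0.0ms @ 0 + 184.049ms (1/2)
2. 184.049ms @ 1/2 + 184.049ms (1/2)
3. 368.098ms @ 1 + 73.62ms (1/5)
4. 441.718ms @ 6/5 + 73.62ms (1/5)
5. 515.337ms @ 7/5 + 73.62ms (1/5)
6. 588.957ms @ 8/5 + 73.62ms (1/5)
7. 662.577ms @ 9/5 + 73.62ms (1/5)
8. 736.196ms @ 2 + 52.585ms (1/7)
9. 788.782ms @ 15/7 + 52.585ms (1/7)
10. 841.367ms @ 16/7 + 52.585ms (1/7)
11. 893.953ms @ 17/7 + 52.585ms (1/7)
12. 946.538ms @ 18/7 + 52.585ms (1/7)
13. 999.124ms @ 19/7 + 52.585ms (1/7)
14. 1051.709ms @ 20/7 + 52.585ms (1/7)
15. 1104.294ms @ 3 + 184.049ms (1/2)
16. 1288.344ms @ 7/2 + 184.049ms (1/2)
17. 1472.393ms @ 4 + 245.399ms (2/3)
18. 1717.791ms @ 14/3 + 245.399ms (2/3)
19. 1963.19ms @ 16/3 + 245.399ms (2/3)
20. 2208.589ms @ 6 + 73.62ms (1/5)
21. 2282.209ms @ 31/5 + 147.239ms (2/5)
22. 2429.448ms @ 33/5 + 73.62ms (1/5)
23. 2503.067ms @ 34/5 + 73.62ms (1/5)
24. 2576.687ms @ 7 + 368.098ms (1)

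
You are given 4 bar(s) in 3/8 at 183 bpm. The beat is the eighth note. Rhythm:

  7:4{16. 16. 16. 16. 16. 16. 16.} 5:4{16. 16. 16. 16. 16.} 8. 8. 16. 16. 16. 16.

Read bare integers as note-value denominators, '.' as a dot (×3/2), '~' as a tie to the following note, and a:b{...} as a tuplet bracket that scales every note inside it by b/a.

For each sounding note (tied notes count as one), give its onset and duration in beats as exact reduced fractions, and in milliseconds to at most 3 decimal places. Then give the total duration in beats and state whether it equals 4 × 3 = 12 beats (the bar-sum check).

1) 0.0ms=0b +140.515ms=3/7b
2) 140.515ms=3/7b +140.515ms=3/7b
3) 281.03ms=6/7b +140.515ms=3/7b
4) 421.546ms=9/7b +140.515ms=3/7b
5) 562.061ms=12/7b +140.515ms=3/7b
6) 702.576ms=15/7b +140.515ms=3/7b
7) 843.091ms=18/7b +140.515ms=3/7b
8) 983.607ms=3b +196.721ms=3/5b
9) 1180.328ms=18/5b +196.721ms=3/5b
10) 1377.049ms=21/5b +196.721ms=3/5b
11) 1573.77ms=24/5b +196.721ms=3/5b
12) 1770.492ms=27/5b +196.721ms=3/5b
13) 1967.213ms=6b +491.803ms=3/2b
14) 2459.016ms=15/2b +491.803ms=3/2b
15) 2950.82ms=9b +245.902ms=3/4b
16) 3196.721ms=39/4b +245.902ms=3/4b
17) 3442.623ms=21/2b +245.902ms=3/4b
18) 3688.525ms=45/4b +245.902ms=3/4b
Σ=12b of 12 (183bpm 3/8) — PASS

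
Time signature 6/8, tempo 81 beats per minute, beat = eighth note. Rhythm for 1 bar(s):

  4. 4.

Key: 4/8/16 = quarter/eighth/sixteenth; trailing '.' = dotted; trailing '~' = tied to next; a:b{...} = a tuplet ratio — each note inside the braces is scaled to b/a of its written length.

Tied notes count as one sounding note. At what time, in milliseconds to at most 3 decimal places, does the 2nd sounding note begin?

1. 0.0ms @ 0 + 2222.222ms (3)
2. 2222.222ms @ 3 + 2222.222ms (3)

note 2 onset = 3b = 2222.222ms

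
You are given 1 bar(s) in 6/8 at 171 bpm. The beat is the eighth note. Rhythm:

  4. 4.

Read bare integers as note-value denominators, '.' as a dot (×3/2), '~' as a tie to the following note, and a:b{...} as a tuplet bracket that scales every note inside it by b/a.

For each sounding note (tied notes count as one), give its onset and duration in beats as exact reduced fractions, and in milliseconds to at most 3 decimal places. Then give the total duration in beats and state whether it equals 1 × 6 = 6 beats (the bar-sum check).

1) 0.0ms=0b +1052.632ms=3b
2) 1052.632ms=3b +1052.632ms=3b
Σ=6b of 6 (171bpm 6/8) — PASS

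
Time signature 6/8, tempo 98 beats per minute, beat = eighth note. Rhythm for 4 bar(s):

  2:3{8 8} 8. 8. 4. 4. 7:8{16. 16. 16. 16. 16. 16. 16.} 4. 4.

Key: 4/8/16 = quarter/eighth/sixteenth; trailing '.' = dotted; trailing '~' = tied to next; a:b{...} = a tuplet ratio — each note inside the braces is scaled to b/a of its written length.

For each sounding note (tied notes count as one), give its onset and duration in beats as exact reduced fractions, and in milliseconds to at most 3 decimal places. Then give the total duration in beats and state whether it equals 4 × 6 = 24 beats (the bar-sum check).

1) 0.0ms=0b +918.367ms=3/2b
2) 918.367ms=3/2b +918.367ms=3/2b
3) 1836.735ms=3b +918.367ms=3/2b
4) 2755.102ms=9/2b +918.367ms=3/2b
5) 3673.469ms=6b +1836.735ms=3b
6) 5510.204ms=9b +1836.735ms=3b
7) 7346.939ms=12b +524.781ms=6/7b
8) 7871.72ms=90/7b +524.781ms=6/7b
9) 8396.501ms=96/7b +524.781ms=6/7b
10) 8921.283ms=102/7b +524.781ms=6/7b
11) 9446.064ms=108/7b +524.781ms=6/7b
12) 9970.845ms=114/7b +524.781ms=6/7b
13) 10495.627ms=120/7b +524.781ms=6/7b
14) 11020.408ms=18b +1836.735ms=3b
15) 12857.143ms=21b +1836.735ms=3b
Σ=24b of 24 (98bpm 6/8) — PASS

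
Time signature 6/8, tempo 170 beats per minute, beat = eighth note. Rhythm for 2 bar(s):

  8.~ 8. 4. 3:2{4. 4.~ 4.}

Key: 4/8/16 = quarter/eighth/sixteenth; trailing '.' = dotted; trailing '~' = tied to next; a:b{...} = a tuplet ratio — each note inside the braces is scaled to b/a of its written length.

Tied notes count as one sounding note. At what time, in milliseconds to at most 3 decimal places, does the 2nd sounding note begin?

note 2 onset = 3b = 1058.824ms

1. 0.0ms @ 0 + 1058.824ms (3)
2. 1058.824ms @ 3 + 1058.824ms (3)
3. 2117.647ms @ 6 + 705.882ms (2)
4. 2823.529ms @ 8 + 1411.765ms (4)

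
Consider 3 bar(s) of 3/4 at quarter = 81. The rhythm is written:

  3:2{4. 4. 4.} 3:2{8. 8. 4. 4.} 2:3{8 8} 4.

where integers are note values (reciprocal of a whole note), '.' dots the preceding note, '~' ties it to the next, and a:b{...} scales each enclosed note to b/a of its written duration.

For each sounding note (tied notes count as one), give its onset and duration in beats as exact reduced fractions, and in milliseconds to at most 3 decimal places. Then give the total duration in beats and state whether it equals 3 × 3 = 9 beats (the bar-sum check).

1) 0.0ms=0b +740.741ms=1b
2) 740.741ms=1b +740.741ms=1b
3) 1481.481ms=2b +740.741ms=1b
4) 2222.222ms=3b +370.37ms=1/2b
5) 2592.593ms=7/2b +370.37ms=1/2b
6) 2962.963ms=4b +740.741ms=1b
7) 3703.704ms=5b +740.741ms=1b
8) 4444.444ms=6b +555.556ms=3/4b
9) 5000.0ms=27/4b +555.556ms=3/4b
10) 5555.556ms=15/2b +1111.111ms=3/2b
Σ=9b of 9 (81bpm 3/4) — PASS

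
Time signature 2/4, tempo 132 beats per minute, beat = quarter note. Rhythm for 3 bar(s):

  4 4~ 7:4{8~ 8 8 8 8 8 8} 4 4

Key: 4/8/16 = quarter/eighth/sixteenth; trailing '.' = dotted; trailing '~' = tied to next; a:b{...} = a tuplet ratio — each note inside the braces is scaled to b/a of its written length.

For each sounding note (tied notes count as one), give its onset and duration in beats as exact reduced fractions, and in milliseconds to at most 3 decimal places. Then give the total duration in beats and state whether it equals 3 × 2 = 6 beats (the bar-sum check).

1) 0.0ms=0b +454.545ms=1b
2) 454.545ms=1b +714.286ms=11/7b
3) 1168.831ms=18/7b +129.87ms=2/7b
4) 1298.701ms=20/7b +129.87ms=2/7b
5) 1428.571ms=22/7b +129.87ms=2/7b
6) 1558.442ms=24/7b +129.87ms=2/7b
7) 1688.312ms=26/7b +129.87ms=2/7b
8) 1818.182ms=4b +454.545ms=1b
9) 2272.727ms=5b +454.545ms=1b
Σ=6b of 6 (132bpm 2/4) — PASS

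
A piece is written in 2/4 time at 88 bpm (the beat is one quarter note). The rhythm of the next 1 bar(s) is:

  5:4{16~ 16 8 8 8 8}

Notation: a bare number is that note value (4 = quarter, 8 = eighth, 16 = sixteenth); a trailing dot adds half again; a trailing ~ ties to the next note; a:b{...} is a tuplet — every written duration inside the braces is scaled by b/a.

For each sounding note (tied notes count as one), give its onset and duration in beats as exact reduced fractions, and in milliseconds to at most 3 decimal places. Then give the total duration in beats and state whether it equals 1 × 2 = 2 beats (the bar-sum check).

1) 0.0ms=0b +272.727ms=2/5b
2) 272.727ms=2/5b +272.727ms=2/5b
3) 545.455ms=4/5b +272.727ms=2/5b
4) 818.182ms=6/5b +272.727ms=2/5b
5) 1090.909ms=8/5b +272.727ms=2/5b
Σ=2b of 2 (88bpm 2/4) — PASS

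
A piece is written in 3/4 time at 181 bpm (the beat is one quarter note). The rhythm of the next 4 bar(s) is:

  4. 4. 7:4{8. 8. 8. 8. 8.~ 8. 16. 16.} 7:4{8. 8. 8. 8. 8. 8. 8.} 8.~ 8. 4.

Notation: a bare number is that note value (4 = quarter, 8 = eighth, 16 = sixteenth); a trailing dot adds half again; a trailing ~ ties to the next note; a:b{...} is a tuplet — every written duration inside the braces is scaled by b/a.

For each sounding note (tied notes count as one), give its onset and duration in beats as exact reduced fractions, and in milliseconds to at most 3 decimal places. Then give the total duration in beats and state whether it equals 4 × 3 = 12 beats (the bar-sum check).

1) 0.0ms=0b +497.238ms=3/2b
2) 497.238ms=3/2b +497.238ms=3/2b
3) 994.475ms=3b +142.068ms=3/7b
4) 1136.543ms=24/7b +142.068ms=3/7b
5) 1278.611ms=27/7b +142.068ms=3/7b
6) 1420.679ms=30/7b +142.068ms=3/7b
7) 1562.747ms=33/7b +284.136ms=6/7b
8) 1846.882ms=39/7b +71.034ms=3/14b
9) 1917.916ms=81/14b +71.034ms=3/14b
10) 1988.95ms=6b +142.068ms=3/7b
11) 2131.018ms=45/7b +142.068ms=3/7b
12) 2273.086ms=48/7b +142.068ms=3/7b
13) 2415.154ms=51/7b +142.068ms=3/7b
14) 2557.222ms=54/7b +142.068ms=3/7b
15) 2699.29ms=57/7b +142.068ms=3/7b
16) 2841.358ms=60/7b +142.068ms=3/7b
17) 2983.425ms=9b +497.238ms=3/2b
18) 3480.663ms=21/2b +497.238ms=3/2b
Σ=12b of 12 (181bpm 3/4) — PASS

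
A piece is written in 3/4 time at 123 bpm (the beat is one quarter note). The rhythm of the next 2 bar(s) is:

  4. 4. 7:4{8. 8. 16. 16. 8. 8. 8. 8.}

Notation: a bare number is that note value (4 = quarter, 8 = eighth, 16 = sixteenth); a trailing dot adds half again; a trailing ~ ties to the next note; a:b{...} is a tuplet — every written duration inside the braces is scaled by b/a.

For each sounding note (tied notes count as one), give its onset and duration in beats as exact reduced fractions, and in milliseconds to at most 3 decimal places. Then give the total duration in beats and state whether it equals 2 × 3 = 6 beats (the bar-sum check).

1) 0.0ms=0b +731.707ms=3/2b
2) 731.707ms=3/2b +731.707ms=3/2b
3) 1463.415ms=3b +209.059ms=3/7b
4) 1672.474ms=24/7b +209.059ms=3/7b
5) 1881.533ms=27/7b +104.53ms=3/14b
6) 1986.063ms=57/14b +104.53ms=3/14b
7) 2090.592ms=30/7b +209.059ms=3/7b
8) 2299.652ms=33/7b +209.059ms=3/7b
9) 2508.711ms=36/7b +209.059ms=3/7b
10) 2717.77ms=39/7b +209.059ms=3/7b
Σ=6b of 6 (123bpm 3/4) — PASS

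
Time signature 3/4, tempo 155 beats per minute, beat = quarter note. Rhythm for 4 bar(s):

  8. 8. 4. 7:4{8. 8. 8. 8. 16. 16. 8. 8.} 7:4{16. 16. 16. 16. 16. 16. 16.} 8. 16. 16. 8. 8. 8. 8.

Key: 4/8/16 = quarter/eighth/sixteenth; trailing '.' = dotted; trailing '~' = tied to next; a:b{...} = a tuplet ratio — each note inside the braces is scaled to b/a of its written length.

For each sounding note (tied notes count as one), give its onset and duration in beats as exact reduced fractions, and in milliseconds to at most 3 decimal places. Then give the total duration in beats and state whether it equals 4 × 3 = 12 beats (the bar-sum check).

1) 0.0ms=0b +290.323ms=3/4b
2) 290.323ms=3/4b +290.323ms=3/4b
3) 580.645ms=3/2b +580.645ms=3/2b
4) 1161.29ms=3b +165.899ms=3/7b
5) 1327.189ms=24/7b +165.899ms=3/7b
6) 1493.088ms=27/7b +165.899ms=3/7b
7) 1658.986ms=30/7b +165.899ms=3/7b
8) 1824.885ms=33/7b +82.949ms=3/14b
9) 1907.834ms=69/14b +82.949ms=3/14b
10) 1990.783ms=36/7b +165.899ms=3/7b
11) 2156.682ms=39/7b +165.899ms=3/7b
12) 2322.581ms=6b +82.949ms=3/14b
13) 2405.53ms=87/14b +82.949ms=3/14b
14) 2488.479ms=45/7b +82.949ms=3/14b
15) 2571.429ms=93/14b +82.949ms=3/14b
16) 2654.378ms=48/7b +82.949ms=3/14b
17) 2737.327ms=99/14b +82.949ms=3/14b
18) 2820.276ms=51/7b +82.949ms=3/14b
19) 2903.226ms=15/2b +290.323ms=3/4b
20) 3193.548ms=33/4b +145.161ms=3/8b
21) 3338.71ms=69/8b +145.161ms=3/8b
22) 3483.871ms=9b +290.323ms=3/4b
23) 3774.194ms=39/4b +290.323ms=3/4b
24) 4064.516ms=21/2b +290.323ms=3/4b
25) 4354.839ms=45/4b +290.323ms=3/4b
Σ=12b of 12 (155bpm 3/4) — PASS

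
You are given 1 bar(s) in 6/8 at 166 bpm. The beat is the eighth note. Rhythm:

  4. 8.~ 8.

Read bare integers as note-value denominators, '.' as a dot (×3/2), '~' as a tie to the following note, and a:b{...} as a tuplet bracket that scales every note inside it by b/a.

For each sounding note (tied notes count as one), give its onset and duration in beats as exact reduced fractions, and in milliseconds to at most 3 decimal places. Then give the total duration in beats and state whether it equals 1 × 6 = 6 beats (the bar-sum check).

1) 0.0ms=0b +1084.337ms=3b
2) 1084.337ms=3b +1084.337ms=3b
Σ=6b of 6 (166bpm 6/8) — PASS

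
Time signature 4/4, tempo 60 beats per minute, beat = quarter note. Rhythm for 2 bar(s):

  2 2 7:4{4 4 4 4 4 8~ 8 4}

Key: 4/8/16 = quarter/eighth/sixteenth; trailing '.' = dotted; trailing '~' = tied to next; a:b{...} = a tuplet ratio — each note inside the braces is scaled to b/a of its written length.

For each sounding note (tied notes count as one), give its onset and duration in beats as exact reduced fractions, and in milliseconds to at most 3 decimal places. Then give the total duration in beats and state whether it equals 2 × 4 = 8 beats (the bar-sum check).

1) 0.0ms=0b +2000.0ms=2b
2) 2000.0ms=2b +2000.0ms=2b
3) 4000.0ms=4b +571.429ms=4/7b
4) 4571.429ms=32/7b +571.429ms=4/7b
5) 5142.857ms=36/7b +571.429ms=4/7b
6) 5714.286ms=40/7b +571.429ms=4/7b
7) 6285.714ms=44/7b +571.429ms=4/7b
8) 6857.143ms=48/7b +571.429ms=4/7b
9) 7428.571ms=52/7b +571.429ms=4/7b
Σ=8b of 8 (60bpm 4/4) — PASS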